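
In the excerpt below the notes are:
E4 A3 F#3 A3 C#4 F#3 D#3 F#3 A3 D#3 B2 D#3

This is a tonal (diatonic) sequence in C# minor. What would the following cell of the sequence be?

Unit = 4 notes; the statements start on E4, C#4, A3, moving down a 3rd each time.
Statement 4 starts on F#3 and keeps the same diatonic contour: F#3 B2 G#2 B2.

F#3 B2 G#2 B2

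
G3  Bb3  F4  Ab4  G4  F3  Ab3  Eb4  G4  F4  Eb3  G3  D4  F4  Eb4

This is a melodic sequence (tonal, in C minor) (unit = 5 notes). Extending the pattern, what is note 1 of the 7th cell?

Ab2

Grouping in 5s, the 1st note of each cell is G3, F3, Eb3.
Carrying that down a 2nd forward: D3 → C3 → Bb2 → Ab2.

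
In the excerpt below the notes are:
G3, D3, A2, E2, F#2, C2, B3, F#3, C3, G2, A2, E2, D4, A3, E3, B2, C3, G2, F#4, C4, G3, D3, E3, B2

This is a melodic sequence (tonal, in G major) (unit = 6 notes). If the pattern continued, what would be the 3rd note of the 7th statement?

F#4

With 6-note cells, note 3 of each statement runs A2, C3, E3, G3.
Extending up a 3rd: B3 → D4 → F#4.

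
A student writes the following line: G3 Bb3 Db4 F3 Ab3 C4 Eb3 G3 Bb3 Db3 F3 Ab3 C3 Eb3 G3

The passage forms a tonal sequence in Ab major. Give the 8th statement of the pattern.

G2 Bb2 Db3

With a 3-note motive the entries are G3, F3, Eb3, Db3, C3, each down a 2nd from the previous.
Extending down a 2nd: Bb2 → Ab2 → G2.
From G2 the diatonic shape gives G2 Bb2 Db3.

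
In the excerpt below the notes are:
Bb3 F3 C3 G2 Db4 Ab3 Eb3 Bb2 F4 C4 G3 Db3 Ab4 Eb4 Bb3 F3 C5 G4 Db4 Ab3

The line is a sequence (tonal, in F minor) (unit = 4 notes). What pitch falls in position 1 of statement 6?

Eb5

The unit is 4 notes. Position-1 pitches of the 5 shown cells: Bb3, Db4, F4, Ab4, C5.
One more up a 3rd gives Eb5.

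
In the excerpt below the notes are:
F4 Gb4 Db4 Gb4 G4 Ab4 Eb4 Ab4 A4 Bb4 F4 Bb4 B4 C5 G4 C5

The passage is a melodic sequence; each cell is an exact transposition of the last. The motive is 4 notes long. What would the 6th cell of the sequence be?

D#5 E5 B4 E5

The 4-note cells begin on F4, G4, A4, B4 — each up a 2nd from the last.
Extending up a 2nd: C#5 → D#5.
From D#5 the exact shape gives D#5 E5 B4 E5.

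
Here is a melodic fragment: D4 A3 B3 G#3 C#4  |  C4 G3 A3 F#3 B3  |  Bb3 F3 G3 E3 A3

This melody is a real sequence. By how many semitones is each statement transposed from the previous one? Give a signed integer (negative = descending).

-2

Unit = 5 notes; the statements start on D4, C4, Bb3, moving down a 2nd each time.
D4→C4 is 60 − 62 = -2 semitones.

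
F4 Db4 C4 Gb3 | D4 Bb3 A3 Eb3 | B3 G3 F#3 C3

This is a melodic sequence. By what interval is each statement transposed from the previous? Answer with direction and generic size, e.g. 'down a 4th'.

down a 3rd

The 4-note cells begin on F4, D4, B3 — each down a 3rd from the last.
From F4 to D4: down a 3rd.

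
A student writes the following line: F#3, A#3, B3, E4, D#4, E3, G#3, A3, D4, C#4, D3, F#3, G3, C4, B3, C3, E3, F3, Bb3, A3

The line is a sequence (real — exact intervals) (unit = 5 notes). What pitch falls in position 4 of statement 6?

Gb3

Grouping in 5s, the 4th note of each cell is E4, D4, C4, Bb3.
Each moves down a 2nd. Continuing: Ab3 → Gb3.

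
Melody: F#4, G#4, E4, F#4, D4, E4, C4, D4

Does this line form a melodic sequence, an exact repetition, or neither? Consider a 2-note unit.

sequence

Each 2-note cell is the previous one transposed down a 2nd.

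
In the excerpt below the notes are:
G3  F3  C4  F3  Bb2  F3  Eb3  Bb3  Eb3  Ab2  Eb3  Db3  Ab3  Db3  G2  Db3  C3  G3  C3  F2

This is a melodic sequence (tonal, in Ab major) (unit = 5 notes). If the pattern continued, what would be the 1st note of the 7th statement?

Grouping in 5s, the 1st note of each cell is G3, F3, Eb3, Db3.
Extending down a 2nd: C3 → Bb2 → Ab2.

Ab2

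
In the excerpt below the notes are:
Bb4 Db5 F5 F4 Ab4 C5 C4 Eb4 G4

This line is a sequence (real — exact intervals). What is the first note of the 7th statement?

E2

The 3-note cells begin on Bb4, F4, C4 — each down a 4th from the last.
Extending the heads down a 4th: G3 → D3 → A2 → E2.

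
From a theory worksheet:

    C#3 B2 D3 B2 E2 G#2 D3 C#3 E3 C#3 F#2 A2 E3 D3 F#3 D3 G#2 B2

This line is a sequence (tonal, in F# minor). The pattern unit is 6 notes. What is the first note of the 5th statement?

Unit = 6 notes; the statements start on C#3, D3, E3, moving up a 2nd each time.
Continuing: F#3 → G#3. Statement 5 starts on G#3.

G#3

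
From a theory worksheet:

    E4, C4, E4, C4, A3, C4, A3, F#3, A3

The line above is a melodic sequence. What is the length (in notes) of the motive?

There are 9 notes; a 3-note unit gives 3 cells:
E4 C4 E4 | C4 A3 C4 | A3 F#3 A3
That's a consistent down a 3rd shift per cell, and no other grouping gives one.

3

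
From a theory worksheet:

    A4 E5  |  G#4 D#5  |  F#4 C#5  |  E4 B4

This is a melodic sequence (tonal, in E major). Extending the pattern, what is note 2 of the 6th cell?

The unit is 2 notes. Position-2 pitches of the 4 shown cells: E5, D#5, C#5, B4.
Carrying that down a 2nd forward: A4 → G#4.

G#4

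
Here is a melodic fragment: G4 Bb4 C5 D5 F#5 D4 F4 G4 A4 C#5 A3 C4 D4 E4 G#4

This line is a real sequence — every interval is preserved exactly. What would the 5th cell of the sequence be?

With a 5-note motive the entries are G4, D4, A3, each down a 4th from the previous.
Carrying on: E3 → B2.
So cell 5 is B2 D3 E3 F#3 A#3.

B2 D3 E3 F#3 A#3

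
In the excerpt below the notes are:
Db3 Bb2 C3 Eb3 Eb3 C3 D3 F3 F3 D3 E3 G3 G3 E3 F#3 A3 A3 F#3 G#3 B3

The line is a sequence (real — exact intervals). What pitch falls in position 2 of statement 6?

G#3

Grouping in 4s, the 2nd note of each cell is Bb2, C3, D3, E3, F#3.
Each moves up a 2nd; the next is G#3.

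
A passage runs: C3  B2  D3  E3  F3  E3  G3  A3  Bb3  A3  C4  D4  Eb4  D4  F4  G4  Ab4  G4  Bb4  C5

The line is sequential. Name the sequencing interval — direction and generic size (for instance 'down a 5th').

With a 4-note motive the entries are C3, F3, Bb3, Eb4, Ab4, each up a 4th from the previous.
C3 to F3 is up a 4th.

up a 4th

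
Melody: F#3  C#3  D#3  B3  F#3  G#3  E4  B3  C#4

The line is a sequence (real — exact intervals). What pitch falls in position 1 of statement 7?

C6

With 3-note cells, note 1 of each statement runs F#3, B3, E4.
Carrying that up a 4th forward: A4 → D5 → G5 → C6.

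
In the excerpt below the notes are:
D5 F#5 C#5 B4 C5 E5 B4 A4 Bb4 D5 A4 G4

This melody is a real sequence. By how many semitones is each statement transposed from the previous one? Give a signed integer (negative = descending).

-2

The 4-note cells begin on D5, C5, Bb4 — each down a 2nd from the last.
D5→C5 is 72 − 74 = -2 semitones.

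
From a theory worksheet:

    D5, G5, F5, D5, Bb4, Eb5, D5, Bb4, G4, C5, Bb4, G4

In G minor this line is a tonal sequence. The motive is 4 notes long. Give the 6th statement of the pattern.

Unit = 4 notes; the statements start on D5, Bb4, G4, moving down a 3rd each time.
Continuing the starts: Eb4 → C4 → A3.
Statement 6 starts on A3 and keeps the same diatonic contour: A3 D4 C4 A3.

A3 D4 C4 A3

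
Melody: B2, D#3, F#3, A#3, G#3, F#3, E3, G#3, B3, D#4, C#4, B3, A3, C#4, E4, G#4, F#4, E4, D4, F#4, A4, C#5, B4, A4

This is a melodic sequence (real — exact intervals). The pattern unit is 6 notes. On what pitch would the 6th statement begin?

Unit = 6 notes; the statements start on B2, E3, A3, D4, moving up a 4th each time.
Continuing: G4 → C5. Statement 6 starts on C5.

C5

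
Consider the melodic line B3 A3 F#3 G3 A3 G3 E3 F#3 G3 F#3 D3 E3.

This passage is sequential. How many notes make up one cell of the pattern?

4

12 notes total. Splitting into 3 groups of 4:
B3 A3 F#3 G3 | A3 G3 E3 F#3 | G3 F#3 D3 E3
That's a consistent down a 2nd shift per cell, and no other grouping gives one.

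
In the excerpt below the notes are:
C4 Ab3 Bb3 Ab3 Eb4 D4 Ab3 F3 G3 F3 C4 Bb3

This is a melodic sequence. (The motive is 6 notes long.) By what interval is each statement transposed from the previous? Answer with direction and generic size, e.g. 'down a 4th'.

Taking 6-note groups, the heads are C4, Ab3: the pattern moves down a 3rd.
From C4 to Ab3: down a 3rd.

down a 3rd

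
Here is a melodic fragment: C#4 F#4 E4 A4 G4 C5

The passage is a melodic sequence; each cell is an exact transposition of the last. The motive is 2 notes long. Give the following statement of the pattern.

Bb4 Eb5

Taking 2-note groups, the heads are C#4, E4, G4: the pattern moves up a 3rd.
So cell 4 is Bb4 Eb5.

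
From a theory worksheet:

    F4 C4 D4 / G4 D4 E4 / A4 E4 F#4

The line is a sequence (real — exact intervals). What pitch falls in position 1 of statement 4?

B4

Grouping in 3s, the 1st note of each cell is F4, G4, A4.
Each moves up a 2nd; the next is B4.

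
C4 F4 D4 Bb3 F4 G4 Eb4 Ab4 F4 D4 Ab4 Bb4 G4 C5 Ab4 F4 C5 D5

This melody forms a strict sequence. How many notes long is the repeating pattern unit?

6

18 notes total. Splitting into 3 groups of 6:
C4 F4 D4 Bb3 F4 G4 | Eb4 Ab4 F4 D4 Ab4 Bb4 | G4 C5 Ab4 F4 C5 D5
Each cell is the previous one up a 3rd — so the unit is 6 notes.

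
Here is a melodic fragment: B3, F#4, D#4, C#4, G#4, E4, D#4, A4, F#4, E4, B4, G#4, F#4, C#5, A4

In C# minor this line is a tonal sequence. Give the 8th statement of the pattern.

With a 3-note motive the entries are B3, C#4, D#4, E4, F#4, each up a 2nd from the previous.
Carrying on: G#4 → A4 → B4.
From B4 the diatonic shape gives B4 F#5 D#5.

B4 F#5 D#5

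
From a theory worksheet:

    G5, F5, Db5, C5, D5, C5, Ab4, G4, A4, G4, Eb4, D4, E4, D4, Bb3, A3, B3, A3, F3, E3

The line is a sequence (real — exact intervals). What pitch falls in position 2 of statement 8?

F#2

Grouping in 4s, the 2nd note of each cell is F5, C5, G4, D4, A3.
Extending down a 4th: E3 → B2 → F#2.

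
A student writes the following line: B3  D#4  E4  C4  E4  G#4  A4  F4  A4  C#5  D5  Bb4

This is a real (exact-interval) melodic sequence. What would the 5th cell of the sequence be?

With a 4-note motive the entries are B3, E4, A4, each up a 4th from the previous.
Carrying on: D5 → G5.
Statement 5 starts on G5 and keeps the same exact contour: G5 B5 C6 Ab5.

G5 B5 C6 Ab5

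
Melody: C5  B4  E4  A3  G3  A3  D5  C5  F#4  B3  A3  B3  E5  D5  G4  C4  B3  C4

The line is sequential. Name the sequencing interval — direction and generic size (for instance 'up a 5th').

up a 2nd

Taking 6-note groups, the heads are C5, D5, E5: the pattern moves up a 2nd.
C5 to D5 is up a 2nd.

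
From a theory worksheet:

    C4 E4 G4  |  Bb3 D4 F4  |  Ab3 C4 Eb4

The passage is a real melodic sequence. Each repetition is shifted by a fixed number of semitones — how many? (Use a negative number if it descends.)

Taking 3-note groups, the heads are C4, Bb3, Ab3: the pattern moves down a 2nd.
C4 to Bb3 spans -2 semitones.

-2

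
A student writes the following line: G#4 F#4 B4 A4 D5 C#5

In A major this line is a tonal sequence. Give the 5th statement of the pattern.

A5 G#5

The 2-note cells begin on G#4, B4, D5 — each up a 3rd from the last.
Extending up a 3rd: F#5 → A5.
So cell 5 is A5 G#5.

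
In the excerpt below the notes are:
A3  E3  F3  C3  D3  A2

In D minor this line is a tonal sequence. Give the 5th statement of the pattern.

G2 D2

With a 2-note motive the entries are A3, F3, D3, each down a 3rd from the previous.
Extending down a 3rd: Bb2 → G2.
So cell 5 is G2 D2.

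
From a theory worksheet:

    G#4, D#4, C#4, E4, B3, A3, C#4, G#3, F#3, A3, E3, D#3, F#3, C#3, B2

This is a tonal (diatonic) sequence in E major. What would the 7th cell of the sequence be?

Unit = 3 notes; the statements start on G#4, E4, C#4, A3, F#3, moving down a 3rd each time.
Continuing the starts: D#3 → B2.
From B2 the diatonic shape gives B2 F#2 E2.

B2 F#2 E2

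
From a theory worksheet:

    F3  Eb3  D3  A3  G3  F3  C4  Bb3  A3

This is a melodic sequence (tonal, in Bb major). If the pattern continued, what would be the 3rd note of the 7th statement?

Grouping in 3s, the 3rd note of each cell is D3, F3, A3.
Carrying that up a 3rd forward: C4 → Eb4 → G4 → Bb4.

Bb4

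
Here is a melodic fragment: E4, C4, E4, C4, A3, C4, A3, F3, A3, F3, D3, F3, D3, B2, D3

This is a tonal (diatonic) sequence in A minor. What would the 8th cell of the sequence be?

Taking 3-note groups, the heads are E4, C4, A3, F3, D3: the pattern moves down a 3rd.
Continuing the starts: B2 → G2 → E2.
Statement 8 starts on E2 and keeps the same diatonic contour: E2 C2 E2.

E2 C2 E2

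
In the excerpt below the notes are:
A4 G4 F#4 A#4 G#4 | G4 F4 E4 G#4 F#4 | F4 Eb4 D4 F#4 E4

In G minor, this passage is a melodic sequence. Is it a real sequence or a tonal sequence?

Each cell has the same semitone pattern (-2, -1, 4, -2) — intervals are preserved exactly.
And F#4 lies outside G minor, so the sequence is real rather than tonal.

real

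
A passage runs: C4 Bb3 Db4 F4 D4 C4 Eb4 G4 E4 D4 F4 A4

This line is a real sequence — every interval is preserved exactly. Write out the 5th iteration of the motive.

Unit = 4 notes; the statements start on C4, D4, E4, moving up a 2nd each time.
Continuing the starts: F#4 → G#4.
So cell 5 is G#4 F#4 A4 C#5.

G#4 F#4 A4 C#5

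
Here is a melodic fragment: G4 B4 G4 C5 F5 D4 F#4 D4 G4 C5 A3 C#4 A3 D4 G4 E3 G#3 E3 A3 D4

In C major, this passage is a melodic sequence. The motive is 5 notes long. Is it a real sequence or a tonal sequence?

Each cell has the same semitone pattern (4, -4, 5, 5) — intervals are preserved exactly.
And F#4 lies outside C major, so the sequence is real rather than tonal.

real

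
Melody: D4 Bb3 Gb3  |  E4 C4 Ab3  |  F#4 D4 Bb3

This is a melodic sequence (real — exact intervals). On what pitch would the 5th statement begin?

A#4

With a 3-note motive the entries are D4, E4, F#4, each up a 2nd from the previous.
Continuing: G#4 → A#4. Statement 5 starts on A#4.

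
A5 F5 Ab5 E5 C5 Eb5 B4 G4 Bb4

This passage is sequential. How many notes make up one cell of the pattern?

3

There are 9 notes; a 3-note unit gives 3 cells:
A5 F5 Ab5 | E5 C5 Eb5 | B4 G4 Bb4
That's a consistent down a 4th shift per cell, and no other grouping gives one.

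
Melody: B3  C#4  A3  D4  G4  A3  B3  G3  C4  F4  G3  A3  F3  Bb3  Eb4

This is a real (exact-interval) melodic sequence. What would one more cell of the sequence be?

With a 5-note motive the entries are B3, A3, G3, each down a 2nd from the previous.
From F3 the exact shape gives F3 G3 Eb3 Ab3 Db4.

F3 G3 Eb3 Ab3 Db4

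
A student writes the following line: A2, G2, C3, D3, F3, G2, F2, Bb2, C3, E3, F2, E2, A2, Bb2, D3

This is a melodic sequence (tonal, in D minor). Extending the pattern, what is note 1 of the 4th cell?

The unit is 5 notes. Position-1 pitches of the 3 shown cells: A2, G2, F2.
Each moves down a 2nd; the next is E2.

E2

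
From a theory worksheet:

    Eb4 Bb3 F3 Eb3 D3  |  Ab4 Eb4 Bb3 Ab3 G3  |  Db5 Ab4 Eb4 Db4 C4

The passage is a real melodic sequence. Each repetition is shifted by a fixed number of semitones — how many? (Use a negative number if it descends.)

Taking 5-note groups, the heads are Eb4, Ab4, Db5: the pattern moves up a 4th.
Eb4 to Ab4 spans +5 semitones.

5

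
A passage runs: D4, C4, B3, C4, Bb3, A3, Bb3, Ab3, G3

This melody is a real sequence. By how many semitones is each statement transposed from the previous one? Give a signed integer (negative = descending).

The 3-note cells begin on D4, C4, Bb3 — each down a 2nd from the last.
D4→C4 is 60 − 62 = -2 semitones.

-2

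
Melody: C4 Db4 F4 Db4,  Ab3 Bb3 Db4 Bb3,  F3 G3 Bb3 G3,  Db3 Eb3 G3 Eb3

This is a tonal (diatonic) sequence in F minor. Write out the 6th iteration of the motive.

G2 Ab2 C3 Ab2

With a 4-note motive the entries are C4, Ab3, F3, Db3, each down a 3rd from the previous.
Carrying on: Bb2 → G2.
Statement 6 starts on G2 and keeps the same diatonic contour: G2 Ab2 C3 Ab2.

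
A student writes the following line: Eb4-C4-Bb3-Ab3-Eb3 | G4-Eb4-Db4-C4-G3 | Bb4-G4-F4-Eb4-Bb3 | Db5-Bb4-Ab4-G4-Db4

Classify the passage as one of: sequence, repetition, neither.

sequence

Each 5-note cell is the previous one transposed up a 3rd.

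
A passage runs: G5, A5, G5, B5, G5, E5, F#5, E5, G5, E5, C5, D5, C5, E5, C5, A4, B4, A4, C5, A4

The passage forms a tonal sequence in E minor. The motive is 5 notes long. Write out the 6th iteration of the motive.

D4 E4 D4 F#4 D4

Taking 5-note groups, the heads are G5, E5, C5, A4: the pattern moves down a 3rd.
Continuing the starts: F#4 → D4.
So cell 6 is D4 E4 D4 F#4 D4.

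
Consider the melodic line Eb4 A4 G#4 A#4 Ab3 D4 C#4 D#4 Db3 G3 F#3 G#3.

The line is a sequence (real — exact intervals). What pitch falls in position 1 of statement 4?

Gb2

Grouping in 4s, the 1st note of each cell is Eb4, Ab3, Db3.
From Db3, down a 5th gives Gb2.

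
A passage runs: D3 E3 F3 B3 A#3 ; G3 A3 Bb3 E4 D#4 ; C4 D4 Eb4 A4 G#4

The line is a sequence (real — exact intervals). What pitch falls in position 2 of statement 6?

Grouping in 5s, the 2nd note of each cell is E3, A3, D4.
Carrying that up a 4th forward: G4 → C5 → F5.

F5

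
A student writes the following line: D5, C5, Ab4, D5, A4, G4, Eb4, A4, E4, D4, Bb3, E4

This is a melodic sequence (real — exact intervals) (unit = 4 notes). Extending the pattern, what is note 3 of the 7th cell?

The unit is 4 notes. Position-3 pitches of the 3 shown cells: Ab4, Eb4, Bb3.
Carrying that down a 4th forward: F3 → C3 → G2 → D2.

D2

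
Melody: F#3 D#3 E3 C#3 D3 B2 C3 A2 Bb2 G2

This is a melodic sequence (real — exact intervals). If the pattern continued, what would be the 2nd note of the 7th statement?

The unit is 2 notes. Position-2 pitches of the 5 shown cells: D#3, C#3, B2, A2, G2.
Extending down a 2nd: F2 → Eb2.

Eb2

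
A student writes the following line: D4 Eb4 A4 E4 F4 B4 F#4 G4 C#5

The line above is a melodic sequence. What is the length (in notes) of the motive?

3

9 notes total. Splitting into 3 groups of 3:
D4 Eb4 A4 | E4 F4 B4 | F#4 G4 C#5
Every group is a transposition up a 2nd of the one before; no shorter unit works.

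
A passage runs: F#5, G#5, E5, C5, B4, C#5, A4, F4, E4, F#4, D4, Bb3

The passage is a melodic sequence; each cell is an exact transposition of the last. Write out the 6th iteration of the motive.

G2 A2 F2 Db2

The 4-note cells begin on F#5, B4, E4 — each down a 5th from the last.
Extending down a 5th: A3 → D3 → G2.
Statement 6 starts on G2 and keeps the same exact contour: G2 A2 F2 Db2.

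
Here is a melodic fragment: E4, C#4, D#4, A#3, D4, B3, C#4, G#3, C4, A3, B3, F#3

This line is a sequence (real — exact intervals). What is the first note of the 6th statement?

Gb3

Taking 4-note groups, the heads are E4, D4, C4: the pattern moves down a 2nd.
Extending the heads down a 2nd: Bb3 → Ab3 → Gb3.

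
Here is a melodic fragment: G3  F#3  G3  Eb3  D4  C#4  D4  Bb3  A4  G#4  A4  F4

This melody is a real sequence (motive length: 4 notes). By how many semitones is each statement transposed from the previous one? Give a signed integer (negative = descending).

With a 4-note motive the entries are G3, D4, A4, each up a 5th from the previous.
G3 to D4 spans +7 semitones.

7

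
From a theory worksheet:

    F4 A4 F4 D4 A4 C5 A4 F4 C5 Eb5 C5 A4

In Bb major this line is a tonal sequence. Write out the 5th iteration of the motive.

G5 Bb5 G5 Eb5

The 4-note cells begin on F4, A4, C5 — each up a 3rd from the last.
Carrying on: Eb5 → G5.
So cell 5 is G5 Bb5 G5 Eb5.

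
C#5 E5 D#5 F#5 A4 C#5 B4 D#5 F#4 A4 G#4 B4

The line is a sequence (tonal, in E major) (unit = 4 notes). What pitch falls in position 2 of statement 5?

D#4

With 4-note cells, note 2 of each statement runs E5, C#5, A4.
Each moves down a 3rd. Continuing: F#4 → D#4.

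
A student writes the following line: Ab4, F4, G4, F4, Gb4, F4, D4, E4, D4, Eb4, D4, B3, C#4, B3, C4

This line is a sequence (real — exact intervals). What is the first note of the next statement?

B3

Taking 5-note groups, the heads are Ab4, F4, D4: the pattern moves down a 3rd.
One more step down a 3rd gives B3.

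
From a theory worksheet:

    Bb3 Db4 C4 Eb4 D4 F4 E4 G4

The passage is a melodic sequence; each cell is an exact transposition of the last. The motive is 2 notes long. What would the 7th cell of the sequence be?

A#4 C#5

The 2-note cells begin on Bb3, C4, D4, E4 — each up a 2nd from the last.
Carrying on: F#4 → G#4 → A#4.
From A#4 the exact shape gives A#4 C#5.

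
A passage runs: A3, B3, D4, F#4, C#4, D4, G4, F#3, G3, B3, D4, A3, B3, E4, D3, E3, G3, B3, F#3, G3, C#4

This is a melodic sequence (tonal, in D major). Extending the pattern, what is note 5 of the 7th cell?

Grouping in 7s, the 5th note of each cell is C#4, A3, F#3.
Each moves down a 3rd. Continuing: D3 → B2 → G2 → E2.

E2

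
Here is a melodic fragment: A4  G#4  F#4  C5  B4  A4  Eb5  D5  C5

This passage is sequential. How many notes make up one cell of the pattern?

3

There are 9 notes; a 3-note unit gives 3 cells:
A4 G#4 F#4 | C5 B4 A4 | Eb5 D5 C5
Each cell is the previous one up a 3rd — so the unit is 3 notes.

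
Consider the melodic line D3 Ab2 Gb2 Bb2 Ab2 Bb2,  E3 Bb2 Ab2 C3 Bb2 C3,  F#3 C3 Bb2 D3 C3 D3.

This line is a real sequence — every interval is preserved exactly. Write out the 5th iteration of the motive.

With a 6-note motive the entries are D3, E3, F#3, each up a 2nd from the previous.
Carrying on: G#3 → A#3.
Statement 5 starts on A#3 and keeps the same exact contour: A#3 E3 D3 F#3 E3 F#3.

A#3 E3 D3 F#3 E3 F#3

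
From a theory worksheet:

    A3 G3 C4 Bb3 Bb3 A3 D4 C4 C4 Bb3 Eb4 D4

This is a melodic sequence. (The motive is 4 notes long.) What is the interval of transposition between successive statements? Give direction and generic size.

up a 2nd

The 4-note cells begin on A3, Bb3, C4 — each up a 2nd from the last.
A3 to Bb3 is up a 2nd.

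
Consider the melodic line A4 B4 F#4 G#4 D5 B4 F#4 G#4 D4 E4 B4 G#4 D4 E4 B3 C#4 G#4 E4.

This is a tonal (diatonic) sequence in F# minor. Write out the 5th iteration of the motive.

G#3 A3 E3 F#3 C#4 A3

With a 6-note motive the entries are A4, F#4, D4, each down a 3rd from the previous.
Extending down a 3rd: B3 → G#3.
Statement 5 starts on G#3 and keeps the same diatonic contour: G#3 A3 E3 F#3 C#4 A3.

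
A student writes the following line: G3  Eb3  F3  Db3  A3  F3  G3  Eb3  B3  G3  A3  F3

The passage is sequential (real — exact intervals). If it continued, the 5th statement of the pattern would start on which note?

D#4

With a 4-note motive the entries are G3, A3, B3, each up a 2nd from the previous.
Continuing: C#4 → D#4. Statement 5 starts on D#4.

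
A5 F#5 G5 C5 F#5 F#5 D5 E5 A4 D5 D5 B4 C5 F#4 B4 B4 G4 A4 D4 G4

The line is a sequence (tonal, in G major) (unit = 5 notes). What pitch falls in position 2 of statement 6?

The unit is 5 notes. Position-2 pitches of the 4 shown cells: F#5, D5, B4, G4.
Carrying that down a 3rd forward: E4 → C4.

C4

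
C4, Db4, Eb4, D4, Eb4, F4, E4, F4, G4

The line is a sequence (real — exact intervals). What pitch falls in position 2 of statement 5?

Grouping in 3s, the 2nd note of each cell is Db4, Eb4, F4.
Carrying that up a 2nd forward: G4 → A4.

A4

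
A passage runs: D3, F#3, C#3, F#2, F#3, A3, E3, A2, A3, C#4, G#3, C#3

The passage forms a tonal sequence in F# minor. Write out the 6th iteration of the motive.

G#4 B4 F#4 B3

Unit = 4 notes; the statements start on D3, F#3, A3, moving up a 3rd each time.
Continuing the starts: C#4 → E4 → G#4.
So cell 6 is G#4 B4 F#4 B3.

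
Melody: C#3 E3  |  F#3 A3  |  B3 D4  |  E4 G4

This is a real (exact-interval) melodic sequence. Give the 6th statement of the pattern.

D5 F5

With a 2-note motive the entries are C#3, F#3, B3, E4, each up a 4th from the previous.
Extending up a 4th: A4 → D5.
Statement 6 starts on D5 and keeps the same exact contour: D5 F5.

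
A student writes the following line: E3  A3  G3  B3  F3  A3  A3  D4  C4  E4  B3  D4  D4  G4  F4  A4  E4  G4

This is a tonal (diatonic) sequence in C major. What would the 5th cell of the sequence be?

C5 F5 E5 G5 D5 F5

Unit = 6 notes; the statements start on E3, A3, D4, moving up a 4th each time.
Carrying on: G4 → C5.
Statement 5 starts on C5 and keeps the same diatonic contour: C5 F5 E5 G5 D5 F5.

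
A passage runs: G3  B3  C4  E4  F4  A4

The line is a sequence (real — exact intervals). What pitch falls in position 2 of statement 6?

C6

The unit is 2 notes. Position-2 pitches of the 3 shown cells: B3, E4, A4.
Carrying that up a 4th forward: D5 → G5 → C6.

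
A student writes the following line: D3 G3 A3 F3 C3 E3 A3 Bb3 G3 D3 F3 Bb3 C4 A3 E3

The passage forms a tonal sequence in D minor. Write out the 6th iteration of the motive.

Unit = 5 notes; the statements start on D3, E3, F3, moving up a 2nd each time.
Carrying on: G3 → A3 → Bb3.
Statement 6 starts on Bb3 and keeps the same diatonic contour: Bb3 E4 F4 D4 A3.

Bb3 E4 F4 D4 A3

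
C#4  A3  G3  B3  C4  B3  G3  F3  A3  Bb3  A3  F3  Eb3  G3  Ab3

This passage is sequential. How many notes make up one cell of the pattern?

5

Try groups of 5 (3 cells in 15 notes):
C#4 A3 G3 B3 C4 | B3 G3 F3 A3 Bb3 | A3 F3 Eb3 G3 Ab3
Every group is a transposition down a 2nd of the one before; no shorter unit works.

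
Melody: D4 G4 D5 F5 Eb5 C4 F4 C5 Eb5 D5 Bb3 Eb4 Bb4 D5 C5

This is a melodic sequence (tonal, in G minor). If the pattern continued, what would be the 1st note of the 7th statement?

Eb3

The unit is 5 notes. Position-1 pitches of the 3 shown cells: D4, C4, Bb3.
Each moves down a 2nd. Continuing: A3 → G3 → F3 → Eb3.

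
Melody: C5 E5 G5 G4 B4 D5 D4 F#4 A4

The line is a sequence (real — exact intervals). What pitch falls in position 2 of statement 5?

G#3

With 3-note cells, note 2 of each statement runs E5, B4, F#4.
Each moves down a 4th. Continuing: C#4 → G#3.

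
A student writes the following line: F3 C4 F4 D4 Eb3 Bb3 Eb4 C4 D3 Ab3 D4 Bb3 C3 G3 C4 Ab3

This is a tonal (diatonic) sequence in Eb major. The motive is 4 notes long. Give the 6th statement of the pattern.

With a 4-note motive the entries are F3, Eb3, D3, C3, each down a 2nd from the previous.
Continuing the starts: Bb2 → Ab2.
Statement 6 starts on Ab2 and keeps the same diatonic contour: Ab2 Eb3 Ab3 F3.

Ab2 Eb3 Ab3 F3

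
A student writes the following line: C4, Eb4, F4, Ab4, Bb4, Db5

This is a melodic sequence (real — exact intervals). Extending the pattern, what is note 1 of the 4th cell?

With 2-note cells, note 1 of each statement runs C4, F4, Bb4.
Each moves up a 4th; the next is Eb5.

Eb5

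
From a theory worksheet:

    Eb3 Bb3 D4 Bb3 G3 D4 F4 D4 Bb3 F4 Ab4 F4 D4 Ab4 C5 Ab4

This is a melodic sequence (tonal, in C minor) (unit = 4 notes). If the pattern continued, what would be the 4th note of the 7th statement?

G5

With 4-note cells, note 4 of each statement runs Bb3, D4, F4, Ab4.
Extending up a 3rd: C5 → Eb5 → G5.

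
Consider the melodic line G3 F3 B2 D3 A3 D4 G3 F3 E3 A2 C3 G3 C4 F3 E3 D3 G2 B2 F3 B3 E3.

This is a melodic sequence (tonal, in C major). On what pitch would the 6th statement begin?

The 7-note cells begin on G3, F3, E3 — each down a 2nd from the last.
Continuing: D3 → C3 → B2. Statement 6 starts on B2.

B2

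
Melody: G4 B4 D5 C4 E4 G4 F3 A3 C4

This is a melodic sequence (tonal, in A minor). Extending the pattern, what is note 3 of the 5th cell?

B2

With 3-note cells, note 3 of each statement runs D5, G4, C4.
Extending down a 5th: F3 → B2.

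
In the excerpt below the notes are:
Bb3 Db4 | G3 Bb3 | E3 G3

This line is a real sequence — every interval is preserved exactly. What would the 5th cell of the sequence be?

With a 2-note motive the entries are Bb3, G3, E3, each down a 3rd from the previous.
Carrying on: C#3 → A#2.
Statement 5 starts on A#2 and keeps the same exact contour: A#2 C#3.

A#2 C#3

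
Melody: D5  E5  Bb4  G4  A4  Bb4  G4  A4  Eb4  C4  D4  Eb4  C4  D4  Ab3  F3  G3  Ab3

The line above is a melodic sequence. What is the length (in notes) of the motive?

Try groups of 6 (3 cells in 18 notes):
D5 E5 Bb4 G4 A4 Bb4 | G4 A4 Eb4 C4 D4 Eb4 | C4 D4 Ab3 F3 G3 Ab3
Every group is a transposition down a 5th of the one before; no shorter unit works.

6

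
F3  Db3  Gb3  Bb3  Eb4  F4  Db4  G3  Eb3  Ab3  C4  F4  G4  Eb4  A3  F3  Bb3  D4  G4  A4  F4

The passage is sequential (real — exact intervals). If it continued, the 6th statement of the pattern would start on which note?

Unit = 7 notes; the statements start on F3, G3, A3, moving up a 2nd each time.
Extending the heads up a 2nd: B3 → C#4 → D#4.

D#4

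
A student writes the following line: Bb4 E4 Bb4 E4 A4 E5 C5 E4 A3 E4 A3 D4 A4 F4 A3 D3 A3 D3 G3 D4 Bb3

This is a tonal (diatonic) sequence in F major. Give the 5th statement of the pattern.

Taking 7-note groups, the heads are Bb4, E4, A3: the pattern moves down a 5th.
Extending down a 5th: D3 → G2.
So cell 5 is G2 C2 G2 C2 F2 C3 A2.

G2 C2 G2 C2 F2 C3 A2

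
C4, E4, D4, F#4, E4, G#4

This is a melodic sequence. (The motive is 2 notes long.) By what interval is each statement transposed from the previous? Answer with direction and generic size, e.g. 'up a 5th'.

up a 2nd

Taking 2-note groups, the heads are C4, D4, E4: the pattern moves up a 2nd.
From C4 to D4: up a 2nd.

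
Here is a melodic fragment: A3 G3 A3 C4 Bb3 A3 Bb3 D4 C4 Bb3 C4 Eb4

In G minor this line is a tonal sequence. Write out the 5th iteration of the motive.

Unit = 4 notes; the statements start on A3, Bb3, C4, moving up a 2nd each time.
Carrying on: D4 → Eb4.
Statement 5 starts on Eb4 and keeps the same diatonic contour: Eb4 D4 Eb4 G4.

Eb4 D4 Eb4 G4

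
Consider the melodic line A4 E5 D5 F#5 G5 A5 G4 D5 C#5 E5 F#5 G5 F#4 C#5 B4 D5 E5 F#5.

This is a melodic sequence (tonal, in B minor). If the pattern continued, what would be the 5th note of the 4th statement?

The unit is 6 notes. Position-5 pitches of the 3 shown cells: G5, F#5, E5.
From E5, down a 2nd gives D5.

D5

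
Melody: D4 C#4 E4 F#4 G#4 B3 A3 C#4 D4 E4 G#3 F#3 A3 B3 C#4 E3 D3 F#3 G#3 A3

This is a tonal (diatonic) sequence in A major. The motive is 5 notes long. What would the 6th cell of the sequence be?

A2 G#2 B2 C#3 D3

With a 5-note motive the entries are D4, B3, G#3, E3, each down a 3rd from the previous.
Continuing the starts: C#3 → A2.
So cell 6 is A2 G#2 B2 C#3 D3.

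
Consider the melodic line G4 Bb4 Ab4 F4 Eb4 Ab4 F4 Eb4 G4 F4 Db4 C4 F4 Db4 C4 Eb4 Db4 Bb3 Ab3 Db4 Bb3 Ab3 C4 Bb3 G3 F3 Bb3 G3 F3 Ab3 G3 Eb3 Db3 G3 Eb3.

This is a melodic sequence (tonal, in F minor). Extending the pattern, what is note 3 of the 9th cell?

With 7-note cells, note 3 of each statement runs Ab4, F4, Db4, Bb3, G3.
Extending down a 3rd: Eb3 → C3 → Ab2 → F2.

F2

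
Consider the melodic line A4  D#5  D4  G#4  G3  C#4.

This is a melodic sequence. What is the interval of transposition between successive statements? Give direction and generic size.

Unit = 2 notes; the statements start on A4, D4, G3, moving down a 5th each time.
From A4 to D4: down a 5th.

down a 5th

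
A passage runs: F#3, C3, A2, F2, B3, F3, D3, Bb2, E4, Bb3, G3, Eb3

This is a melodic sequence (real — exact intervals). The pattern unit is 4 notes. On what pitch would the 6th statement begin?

G5

Taking 4-note groups, the heads are F#3, B3, E4: the pattern moves up a 4th.
Extending the heads up a 4th: A4 → D5 → G5.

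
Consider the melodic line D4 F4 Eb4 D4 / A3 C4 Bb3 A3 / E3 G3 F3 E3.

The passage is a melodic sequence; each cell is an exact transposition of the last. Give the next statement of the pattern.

With a 4-note motive the entries are D4, A3, E3, each down a 4th from the previous.
Statement 4 starts on B2 and keeps the same exact contour: B2 D3 C3 B2.

B2 D3 C3 B2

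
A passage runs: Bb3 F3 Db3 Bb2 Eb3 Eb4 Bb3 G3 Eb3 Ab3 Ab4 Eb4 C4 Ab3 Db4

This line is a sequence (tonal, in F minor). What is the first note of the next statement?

Taking 5-note groups, the heads are Bb3, Eb4, Ab4: the pattern moves up a 4th.
One more step up a 4th gives Db5.

Db5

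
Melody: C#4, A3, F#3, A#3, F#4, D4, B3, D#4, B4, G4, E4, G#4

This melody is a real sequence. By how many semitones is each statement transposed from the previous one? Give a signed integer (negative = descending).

Unit = 4 notes; the statements start on C#4, F#4, B4, moving up a 4th each time.
C#4 to F#4 spans +5 semitones.

5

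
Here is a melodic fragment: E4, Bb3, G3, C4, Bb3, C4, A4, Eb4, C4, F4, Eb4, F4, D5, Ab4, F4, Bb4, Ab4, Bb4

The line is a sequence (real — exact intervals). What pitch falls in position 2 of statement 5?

The unit is 6 notes. Position-2 pitches of the 3 shown cells: Bb3, Eb4, Ab4.
Carrying that up a 4th forward: Db5 → Gb5.

Gb5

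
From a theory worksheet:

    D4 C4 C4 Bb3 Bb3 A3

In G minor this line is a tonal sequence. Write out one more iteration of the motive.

A3 G3

The 2-note cells begin on D4, C4, Bb3 — each down a 2nd from the last.
From A3 the diatonic shape gives A3 G3.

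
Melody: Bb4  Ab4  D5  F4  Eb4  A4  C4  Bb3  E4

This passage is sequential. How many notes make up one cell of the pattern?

3

There are 9 notes; a 3-note unit gives 3 cells:
Bb4 Ab4 D5 | F4 Eb4 A4 | C4 Bb3 E4
That's a consistent down a 4th shift per cell, and no other grouping gives one.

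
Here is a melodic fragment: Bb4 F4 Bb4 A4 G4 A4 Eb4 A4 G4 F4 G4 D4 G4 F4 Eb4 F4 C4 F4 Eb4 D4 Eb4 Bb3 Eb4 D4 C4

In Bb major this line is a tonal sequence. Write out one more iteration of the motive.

Taking 5-note groups, the heads are Bb4, A4, G4, F4, Eb4: the pattern moves down a 2nd.
So cell 6 is D4 A3 D4 C4 Bb3.

D4 A3 D4 C4 Bb3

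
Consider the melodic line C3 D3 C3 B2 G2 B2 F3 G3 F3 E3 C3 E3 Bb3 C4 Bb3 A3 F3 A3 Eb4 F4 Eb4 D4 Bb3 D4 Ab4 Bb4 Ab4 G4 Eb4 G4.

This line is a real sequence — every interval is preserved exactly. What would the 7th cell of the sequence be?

With a 6-note motive the entries are C3, F3, Bb3, Eb4, Ab4, each up a 4th from the previous.
Extending up a 4th: Db5 → Gb5.
Statement 7 starts on Gb5 and keeps the same exact contour: Gb5 Ab5 Gb5 F5 Db5 F5.

Gb5 Ab5 Gb5 F5 Db5 F5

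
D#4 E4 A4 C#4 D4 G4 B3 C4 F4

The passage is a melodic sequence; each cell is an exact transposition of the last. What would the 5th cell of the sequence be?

With a 3-note motive the entries are D#4, C#4, B3, each down a 2nd from the previous.
Extending down a 2nd: A3 → G3.
Statement 5 starts on G3 and keeps the same exact contour: G3 Ab3 Db4.

G3 Ab3 Db4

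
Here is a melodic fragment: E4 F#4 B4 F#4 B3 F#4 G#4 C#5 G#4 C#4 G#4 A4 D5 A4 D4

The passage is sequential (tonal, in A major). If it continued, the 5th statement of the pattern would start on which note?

The 5-note cells begin on E4, F#4, G#4 — each up a 2nd from the last.
Extending the heads up a 2nd: A4 → B4.

B4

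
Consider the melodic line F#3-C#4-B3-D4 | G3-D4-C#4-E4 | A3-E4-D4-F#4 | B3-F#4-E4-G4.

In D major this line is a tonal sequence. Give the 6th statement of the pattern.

Unit = 4 notes; the statements start on F#3, G3, A3, B3, moving up a 2nd each time.
Continuing the starts: C#4 → D4.
Statement 6 starts on D4 and keeps the same diatonic contour: D4 A4 G4 B4.

D4 A4 G4 B4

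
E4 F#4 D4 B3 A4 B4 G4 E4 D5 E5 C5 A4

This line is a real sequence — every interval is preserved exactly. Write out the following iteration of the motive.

G5 A5 F5 D5

Unit = 4 notes; the statements start on E4, A4, D5, moving up a 4th each time.
From G5 the exact shape gives G5 A5 F5 D5.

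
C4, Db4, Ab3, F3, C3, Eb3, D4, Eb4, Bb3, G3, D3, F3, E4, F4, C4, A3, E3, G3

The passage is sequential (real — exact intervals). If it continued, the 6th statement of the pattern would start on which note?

With a 6-note motive the entries are C4, D4, E4, each up a 2nd from the previous.
Continuing: F#4 → G#4 → A#4. Statement 6 starts on A#4.

A#4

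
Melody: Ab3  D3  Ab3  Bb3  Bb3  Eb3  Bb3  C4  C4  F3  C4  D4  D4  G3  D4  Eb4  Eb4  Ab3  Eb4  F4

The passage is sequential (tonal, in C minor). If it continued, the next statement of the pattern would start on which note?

Taking 4-note groups, the heads are Ab3, Bb3, C4, D4, Eb4: the pattern moves up a 2nd.
The next head, up a 2nd from Eb4, is F4.

F4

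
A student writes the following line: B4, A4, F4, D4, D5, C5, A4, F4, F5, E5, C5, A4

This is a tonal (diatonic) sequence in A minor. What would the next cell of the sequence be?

A5 G5 E5 C5

The 4-note cells begin on B4, D5, F5 — each up a 3rd from the last.
Statement 4 starts on A5 and keeps the same diatonic contour: A5 G5 E5 C5.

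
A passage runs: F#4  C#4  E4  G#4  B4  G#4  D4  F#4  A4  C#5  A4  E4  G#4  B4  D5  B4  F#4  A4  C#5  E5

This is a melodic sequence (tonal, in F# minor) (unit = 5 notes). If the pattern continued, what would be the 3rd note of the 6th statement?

C#5

The unit is 5 notes. Position-3 pitches of the 4 shown cells: E4, F#4, G#4, A4.
Carrying that up a 2nd forward: B4 → C#5.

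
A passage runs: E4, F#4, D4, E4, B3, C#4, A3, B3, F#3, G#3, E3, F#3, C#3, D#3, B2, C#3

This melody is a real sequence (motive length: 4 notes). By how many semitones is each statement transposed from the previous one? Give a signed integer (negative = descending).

-5

Taking 4-note groups, the heads are E4, B3, F#3, C#3: the pattern moves down a 4th.
E4→B3 is 59 − 64 = -5 semitones.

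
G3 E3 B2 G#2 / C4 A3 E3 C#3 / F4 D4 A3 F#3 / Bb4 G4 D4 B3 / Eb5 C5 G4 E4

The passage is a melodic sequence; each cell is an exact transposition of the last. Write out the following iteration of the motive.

Unit = 4 notes; the statements start on G3, C4, F4, Bb4, Eb5, moving up a 4th each time.
So cell 6 is Ab5 F5 C5 A4.

Ab5 F5 C5 A4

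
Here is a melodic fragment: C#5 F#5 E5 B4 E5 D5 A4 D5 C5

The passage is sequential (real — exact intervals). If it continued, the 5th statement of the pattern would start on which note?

The 3-note cells begin on C#5, B4, A4 — each down a 2nd from the last.
Extending the heads down a 2nd: G4 → F4.

F4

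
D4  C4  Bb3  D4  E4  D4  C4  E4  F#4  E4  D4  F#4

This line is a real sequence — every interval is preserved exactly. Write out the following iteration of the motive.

With a 4-note motive the entries are D4, E4, F#4, each up a 2nd from the previous.
Statement 4 starts on G#4 and keeps the same exact contour: G#4 F#4 E4 G#4.

G#4 F#4 E4 G#4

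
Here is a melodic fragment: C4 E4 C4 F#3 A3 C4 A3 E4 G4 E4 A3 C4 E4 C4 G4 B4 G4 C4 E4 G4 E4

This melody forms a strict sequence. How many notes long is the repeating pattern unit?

7

Try groups of 7 (3 cells in 21 notes):
C4 E4 C4 F#3 A3 C4 A3 | E4 G4 E4 A3 C4 E4 C4 | G4 B4 G4 C4 E4 G4 E4
Every group is a transposition up a 3rd of the one before; no shorter unit works.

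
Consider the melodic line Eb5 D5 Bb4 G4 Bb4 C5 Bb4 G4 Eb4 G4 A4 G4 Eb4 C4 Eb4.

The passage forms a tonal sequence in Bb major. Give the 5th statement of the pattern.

With a 5-note motive the entries are Eb5, C5, A4, each down a 3rd from the previous.
Extending down a 3rd: F4 → D4.
So cell 5 is D4 C4 A3 F3 A3.

D4 C4 A3 F3 A3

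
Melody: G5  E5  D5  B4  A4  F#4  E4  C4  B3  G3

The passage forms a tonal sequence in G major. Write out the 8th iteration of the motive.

G2 E2

Taking 2-note groups, the heads are G5, D5, A4, E4, B3: the pattern moves down a 4th.
Continuing the starts: F#3 → C3 → G2.
So cell 8 is G2 E2.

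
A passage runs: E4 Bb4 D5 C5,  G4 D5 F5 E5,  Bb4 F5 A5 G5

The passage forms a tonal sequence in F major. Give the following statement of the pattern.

D5 A5 C6 Bb5

The 4-note cells begin on E4, G4, Bb4 — each up a 3rd from the last.
From D5 the diatonic shape gives D5 A5 C6 Bb5.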